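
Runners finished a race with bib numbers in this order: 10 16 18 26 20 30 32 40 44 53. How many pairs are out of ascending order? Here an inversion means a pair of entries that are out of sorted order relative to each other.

1

For each element, count later entries that are smaller:
10: 0
16: 0
18: 0
26: 1
20: 0
30: 0
32: 0
40: 0
44: 0
53: 0
Sum: 0 + 0 + 0 + 1 + 0 + 0 + 0 + 0 + 0 + 0 = 1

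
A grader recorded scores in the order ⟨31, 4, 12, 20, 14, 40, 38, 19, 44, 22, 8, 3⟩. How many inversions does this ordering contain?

Sweep left to right; for each value list the smaller values that follow it:
31: 8
4: 1
12: 2
20: 4
14: 2
40: 5
38: 4
19: 2
44: 3
22: 2
8: 1
3: 0
Sum: 8 + 1 + 2 + 4 + 2 + 5 + 4 + 2 + 3 + 2 + 1 + 0 = 34

34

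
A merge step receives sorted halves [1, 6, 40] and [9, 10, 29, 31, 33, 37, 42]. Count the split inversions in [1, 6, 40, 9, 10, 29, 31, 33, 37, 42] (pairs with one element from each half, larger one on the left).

Count, for every r in R, how many entries of L exceed r:
r = 9: 40 → 1
r = 10: 40 → 1
r = 29: 40 → 1
r = 31: 40 → 1
r = 33: 40 → 1
r = 37: 40 → 1
r = 42: none → 0
Cross-inversions: 1 + 1 + 1 + 1 + 1 + 1 + 0 = 6

6 split inversions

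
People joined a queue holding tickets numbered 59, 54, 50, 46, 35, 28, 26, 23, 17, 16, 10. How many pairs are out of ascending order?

For each element, count later entries that are smaller:
59: 10
54: 9
50: 8
46: 7
35: 6
28: 5
26: 4
23: 3
17: 2
16: 1
10: 0
Sum: 10 + 9 + 8 + 7 + 6 + 5 + 4 + 3 + 2 + 1 + 0 = 55

55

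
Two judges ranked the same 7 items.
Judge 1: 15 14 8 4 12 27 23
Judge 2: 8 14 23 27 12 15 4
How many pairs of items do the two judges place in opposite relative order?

Assign each item its position (1..7) in the first ordering, then rewrite the second ordering as that position sequence:
positions: 15→1, 14→2, 8→3, 4→4, 12→5, 27→6, 23→7
second ordering as positions: [3, 2, 7, 6, 5, 1, 4]
Discordant pairs = inversions in this position sequence.
3: 2, 1 → 2
2: 1 → 1
7: 6, 5, 1, 4 → 4
6: 5, 1, 4 → 3
5: 1, 4 → 2
1: 0
4: 0
Total: 2 + 1 + 4 + 3 + 2 + 0 + 0 = 12

12 discordant pairs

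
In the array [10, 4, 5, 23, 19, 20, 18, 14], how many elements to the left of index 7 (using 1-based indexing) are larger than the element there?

3 such elements

The element at index 7 is 18.
Elements before it: 10, 4, 5, 23, 19, 20
Those larger than 18: 23, 19, 20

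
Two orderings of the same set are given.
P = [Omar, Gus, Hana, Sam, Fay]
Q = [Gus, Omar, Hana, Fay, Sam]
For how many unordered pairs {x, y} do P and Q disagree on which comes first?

2

Assign each item its position (1..5) in the first ordering, then rewrite the second ordering as that position sequence:
positions: Omar→1, Gus→2, Hana→3, Sam→4, Fay→5
second ordering as positions: [2, 1, 3, 5, 4]
Discordant pairs = inversions in this position sequence.
2: 1 → 1
1: 0
3: 0
5: 4 → 1
4: 0
Total: 1 + 0 + 0 + 1 + 0 = 2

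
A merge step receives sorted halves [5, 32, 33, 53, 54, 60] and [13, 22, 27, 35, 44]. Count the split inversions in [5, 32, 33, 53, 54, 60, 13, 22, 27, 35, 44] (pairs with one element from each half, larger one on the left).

21 cross-inversions

For each element r of the right run, count left-run elements greater than r:
r = 13: 32, 33, 53, 54, 60 → 5
r = 22: 32, 33, 53, 54, 60 → 5
r = 27: 32, 33, 53, 54, 60 → 5
r = 35: 53, 54, 60 → 3
r = 44: 53, 54, 60 → 3
Cross-inversions: 5 + 5 + 5 + 3 + 3 = 21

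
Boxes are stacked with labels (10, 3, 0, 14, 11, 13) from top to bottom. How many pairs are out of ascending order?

5

Element-by-element contributions:
10: 2
3: 1
0: 0
14: 2
11: 0
13: 0
Sum: 2 + 1 + 0 + 2 + 0 + 0 = 5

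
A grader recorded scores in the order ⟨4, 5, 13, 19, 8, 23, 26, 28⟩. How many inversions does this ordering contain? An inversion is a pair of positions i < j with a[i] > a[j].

Count, for each position, how many later elements it exceeds:
4 → none → 0
5 → none → 0
13 → 8 → 1
19 → 8 → 1
8 → none → 0
23 → none → 0
26 → none → 0
28 → none → 0
Sum: 0 + 0 + 1 + 1 + 0 + 0 + 0 + 0 = 2

2 inversions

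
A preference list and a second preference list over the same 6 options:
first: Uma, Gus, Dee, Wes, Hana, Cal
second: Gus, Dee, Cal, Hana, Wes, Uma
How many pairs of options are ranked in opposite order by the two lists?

Assign each item its position (1..6) in the first ordering, then rewrite the second ordering as that position sequence:
positions: Uma→1, Gus→2, Dee→3, Wes→4, Hana→5, Cal→6
second ordering as positions: [2, 3, 6, 5, 4, 1]
Discordant pairs = inversions in this position sequence.
2: 1 → 1
3: 1 → 1
6: 5, 4, 1 → 3
5: 4, 1 → 2
4: 1 → 1
1: 0
Total: 1 + 1 + 3 + 2 + 1 + 0 = 8

8 pairs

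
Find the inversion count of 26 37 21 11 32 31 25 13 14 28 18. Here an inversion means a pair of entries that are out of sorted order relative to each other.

Count, for each position, how many later elements it exceeds:
26: 6
37: 9
21: 4
11: 0
32: 6
31: 5
25: 3
13: 0
14: 0
28: 1
18: 0
Sum: 6 + 9 + 4 + 0 + 6 + 5 + 3 + 0 + 0 + 1 + 0 = 34

34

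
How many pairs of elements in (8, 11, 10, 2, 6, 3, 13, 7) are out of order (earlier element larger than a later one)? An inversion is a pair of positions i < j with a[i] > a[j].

15

Sweep left to right; for each value list the smaller values that follow it:
8 → 2, 6, 3, 7 → 4
11 → 10, 2, 6, 3, 7 → 5
10 → 2, 6, 3, 7 → 4
2 → none → 0
6 → 3 → 1
3 → none → 0
13 → 7 → 1
7 → none → 0
Sum: 4 + 5 + 4 + 0 + 1 + 0 + 1 + 0 = 15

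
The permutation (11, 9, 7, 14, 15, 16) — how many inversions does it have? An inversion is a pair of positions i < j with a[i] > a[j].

There are 3 out-of-order pairs.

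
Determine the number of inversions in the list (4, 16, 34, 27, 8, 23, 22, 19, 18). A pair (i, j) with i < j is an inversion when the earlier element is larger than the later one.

Sweep left to right; for each value list the smaller values that follow it:
4: 0
16: 1
34: 6
27: 5
8: 0
23: 3
22: 2
19: 1
18: 0
Sum: 0 + 1 + 6 + 5 + 0 + 3 + 2 + 1 + 0 = 18

18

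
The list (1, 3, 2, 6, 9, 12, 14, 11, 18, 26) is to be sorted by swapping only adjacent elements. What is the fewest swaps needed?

Minimum adjacent swaps = number of inversions (each swap of adjacent out-of-order elements removes one inversion and no swap can remove more).
Count inversions — for each element, later elements that are smaller:
1: none → 0
3: 2 → 1
2: none → 0
6: none → 0
9: none → 0
12: 11 → 1
14: 11 → 1
11: none → 0
18: none → 0
26: none → 0
Total inversions: 0 + 1 + 0 + 0 + 0 + 1 + 1 + 0 + 0 + 0 = 3

Swaps: 3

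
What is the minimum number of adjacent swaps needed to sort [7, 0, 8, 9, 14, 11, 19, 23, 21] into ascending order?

3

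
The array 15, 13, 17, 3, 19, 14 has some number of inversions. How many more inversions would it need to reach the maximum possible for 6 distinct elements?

8 inversions short

Maximum inversions for 6 distinct elements is C(6, 2) = 6·5/2 = 15.
Current inversions — for each element, count later smaller elements:
15: 3
13: 1
17: 2
3: 0
19: 1
14: 0
Current total: 3 + 1 + 2 + 0 + 1 + 0 = 7
Shortfall: 15 − 7 = 8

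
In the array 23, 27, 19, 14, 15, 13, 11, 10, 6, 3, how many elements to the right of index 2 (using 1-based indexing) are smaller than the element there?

The element at index 2 is 27.
Elements after it: 19, 14, 15, 13, 11, 10, 6, 3
Those smaller than 27: 19, 14, 15, 13, 11, 10, 6, 3

8 such elements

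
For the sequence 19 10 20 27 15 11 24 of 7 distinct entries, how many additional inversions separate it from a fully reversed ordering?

12

Maximum inversions for 7 distinct elements is C(7, 2) = 7·6/2 = 21.
Current inversions — for each element, count later smaller elements:
19: 3
10: 0
20: 2
27: 3
15: 1
11: 0
24: 0
Current total: 3 + 0 + 2 + 3 + 1 + 0 + 0 = 9
Shortfall: 21 − 9 = 12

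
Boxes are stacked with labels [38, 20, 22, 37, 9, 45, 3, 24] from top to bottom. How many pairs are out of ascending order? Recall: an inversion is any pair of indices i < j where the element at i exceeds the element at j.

Sweep left to right; for each value list the smaller values that follow it:
38: 6
20: 2
22: 2
37: 3
9: 1
45: 2
3: 0
24: 0
Sum: 6 + 2 + 2 + 3 + 1 + 2 + 0 + 0 = 16

Inversions: 16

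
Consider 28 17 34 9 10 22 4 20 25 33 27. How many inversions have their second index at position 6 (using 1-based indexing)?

2

The element at index 6 is 22.
Elements before it: 28, 17, 34, 9, 10
Those larger than 22: 28, 34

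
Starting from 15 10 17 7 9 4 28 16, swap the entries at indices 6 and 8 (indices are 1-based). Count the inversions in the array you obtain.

15

Positions 6 and 8 hold 4 and 16; after swapping, the array is [15, 10, 17, 7, 9, 16, 28, 4].
Element-by-element contributions:
15 → 10, 7, 9, 4 → 4
10 → 7, 9, 4 → 3
17 → 7, 9, 16, 4 → 4
7 → 4 → 1
9 → 4 → 1
16 → 4 → 1
28 → 4 → 1
4 → none → 0
Sum: 4 + 3 + 4 + 1 + 1 + 1 + 1 + 0 = 15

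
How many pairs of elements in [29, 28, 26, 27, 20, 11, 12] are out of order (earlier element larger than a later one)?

19

For each element, count later entries that are smaller:
29 → 28, 26, 27, 20, 11, 12 → 6
28 → 26, 27, 20, 11, 12 → 5
26 → 20, 11, 12 → 3
27 → 20, 11, 12 → 3
20 → 11, 12 → 2
11 → none → 0
12 → none → 0
Sum: 6 + 5 + 3 + 3 + 2 + 0 + 0 = 19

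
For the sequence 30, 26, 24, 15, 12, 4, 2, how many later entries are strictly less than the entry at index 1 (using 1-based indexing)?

6

The element at index 1 is 30.
Elements after it: 26, 24, 15, 12, 4, 2
Those smaller than 30: 26, 24, 15, 12, 4, 2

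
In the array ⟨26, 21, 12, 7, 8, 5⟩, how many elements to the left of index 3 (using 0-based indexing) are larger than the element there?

The element at index 3 is 7.
Elements before it: 26, 21, 12
Those larger than 7: 26, 21, 12

3 such elements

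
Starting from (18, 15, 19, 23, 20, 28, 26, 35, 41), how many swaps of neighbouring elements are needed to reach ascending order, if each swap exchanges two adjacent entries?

The minimum number of adjacent swaps to sort an array equals its inversion count, since every such swap removes exactly one inversion.
Count inversions — for each element, later elements that are smaller:
18: 15 → 1
15: none → 0
19: none → 0
23: 20 → 1
20: none → 0
28: 26 → 1
26: none → 0
35: none → 0
41: none → 0
Total inversions: 1 + 0 + 0 + 1 + 0 + 1 + 0 + 0 + 0 = 3

There are 3 adjacent swaps.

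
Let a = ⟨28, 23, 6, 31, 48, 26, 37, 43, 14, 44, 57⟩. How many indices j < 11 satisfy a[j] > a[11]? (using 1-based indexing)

The element at index 11 is 57.
Elements before it: 28, 23, 6, 31, 48, 26, 37, 43, 14, 44
None of them are larger than 57.

0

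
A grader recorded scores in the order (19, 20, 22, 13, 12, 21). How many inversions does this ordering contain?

8 inversions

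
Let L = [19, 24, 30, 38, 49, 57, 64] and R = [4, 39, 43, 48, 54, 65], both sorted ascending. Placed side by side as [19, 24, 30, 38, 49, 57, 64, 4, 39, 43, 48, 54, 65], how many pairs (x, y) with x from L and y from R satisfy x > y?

Split inversions: 18

Take each right-half value and tally the left-half values above it:
r = 4: 19, 24, 30, 38, 49, 57, 64 → 7
r = 39: 49, 57, 64 → 3
r = 43: 49, 57, 64 → 3
r = 48: 49, 57, 64 → 3
r = 54: 57, 64 → 2
r = 65: none → 0
Cross-inversions: 7 + 3 + 3 + 3 + 2 + 0 = 18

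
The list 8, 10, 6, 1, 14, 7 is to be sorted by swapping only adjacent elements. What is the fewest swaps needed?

8

Minimum adjacent swaps = number of inversions (each swap of adjacent out-of-order elements removes one inversion and no swap can remove more).
Count inversions — for each element, later elements that are smaller:
8: 6, 1, 7 → 3
10: 6, 1, 7 → 3
6: 1 → 1
1: none → 0
14: 7 → 1
7: none → 0
Total inversions: 3 + 3 + 1 + 0 + 1 + 0 = 8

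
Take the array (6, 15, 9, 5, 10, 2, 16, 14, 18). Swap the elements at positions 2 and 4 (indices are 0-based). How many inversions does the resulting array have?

Positions 2 and 4 hold 9 and 10; after swapping, the array is [6, 15, 10, 5, 9, 2, 16, 14, 18].
Sweep left to right; for each value list the smaller values that follow it:
6 → 5, 2 → 2
15 → 10, 5, 9, 2, 14 → 5
10 → 5, 9, 2 → 3
5 → 2 → 1
9 → 2 → 1
2 → none → 0
16 → 14 → 1
14 → none → 0
18 → none → 0
Sum: 2 + 5 + 3 + 1 + 1 + 0 + 1 + 0 + 0 = 13

13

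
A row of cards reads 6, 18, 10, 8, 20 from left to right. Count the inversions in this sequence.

Inversions: 3

Out-of-order index pairs (1-indexed):
(2,3): 18 > 10
(2,4): 18 > 8
(3,4): 10 > 8
That's 3 pairs.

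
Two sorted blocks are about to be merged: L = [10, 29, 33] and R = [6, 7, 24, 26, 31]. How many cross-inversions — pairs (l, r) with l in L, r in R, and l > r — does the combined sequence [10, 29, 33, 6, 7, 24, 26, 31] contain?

Take each right-half value and tally the left-half values above it:
r = 6: 10, 29, 33 → 3
r = 7: 10, 29, 33 → 3
r = 24: 29, 33 → 2
r = 26: 29, 33 → 2
r = 31: 33 → 1
Cross-inversions: 3 + 3 + 2 + 2 + 1 = 11

Split inversions: 11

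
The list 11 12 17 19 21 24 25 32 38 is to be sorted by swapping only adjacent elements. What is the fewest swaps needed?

0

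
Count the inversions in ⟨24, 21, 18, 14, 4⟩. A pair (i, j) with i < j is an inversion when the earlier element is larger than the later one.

10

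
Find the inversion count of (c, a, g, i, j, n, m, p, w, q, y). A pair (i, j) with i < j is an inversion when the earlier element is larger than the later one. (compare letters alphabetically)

3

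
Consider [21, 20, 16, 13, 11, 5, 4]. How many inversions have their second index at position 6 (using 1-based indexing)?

The element at index 6 is 5.
Elements before it: 21, 20, 16, 13, 11
Those larger than 5: 21, 20, 16, 13, 11

5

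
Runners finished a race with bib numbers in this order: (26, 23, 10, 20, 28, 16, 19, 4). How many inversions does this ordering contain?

Sweep left to right; for each value list the smaller values that follow it:
26 → 23, 10, 20, 16, 19, 4 → 6
23 → 10, 20, 16, 19, 4 → 5
10 → 4 → 1
20 → 16, 19, 4 → 3
28 → 16, 19, 4 → 3
16 → 4 → 1
19 → 4 → 1
4 → none → 0
Sum: 6 + 5 + 1 + 3 + 3 + 1 + 1 + 0 = 20

Inversions: 20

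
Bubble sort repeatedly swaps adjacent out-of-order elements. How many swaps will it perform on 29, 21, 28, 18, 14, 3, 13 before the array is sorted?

There are 19 swaps.

Minimum adjacent swaps = number of inversions (each swap of adjacent out-of-order elements removes one inversion and no swap can remove more).
Count inversions — for each element, later elements that are smaller:
29: 21, 28, 18, 14, 3, 13 → 6
21: 18, 14, 3, 13 → 4
28: 18, 14, 3, 13 → 4
18: 14, 3, 13 → 3
14: 3, 13 → 2
3: none → 0
13: none → 0
Total inversions: 6 + 4 + 4 + 3 + 2 + 0 + 0 = 19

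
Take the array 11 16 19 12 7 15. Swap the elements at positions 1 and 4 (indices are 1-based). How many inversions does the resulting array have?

9 inversions

Positions 1 and 4 hold 11 and 12; after swapping, the array is [12, 16, 19, 11, 7, 15].
Sweep left to right; for each value list the smaller values that follow it:
12 → 11, 7 → 2
16 → 11, 7, 15 → 3
19 → 11, 7, 15 → 3
11 → 7 → 1
7 → none → 0
15 → none → 0
Sum: 2 + 3 + 3 + 1 + 0 + 0 = 9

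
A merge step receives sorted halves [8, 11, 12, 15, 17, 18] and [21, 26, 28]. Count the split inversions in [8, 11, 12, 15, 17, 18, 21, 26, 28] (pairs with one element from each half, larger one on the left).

Take each right-half value and tally the left-half values above it:
r = 21: none → 0
r = 26: none → 0
r = 28: none → 0
Cross-inversions: 0 + 0 + 0 = 0

0 cross-inversions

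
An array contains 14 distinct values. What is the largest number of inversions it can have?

91 inversions

The maximum occurs when the array is in strictly decreasing order: every one of the C(14, 2) pairs is inverted.
C(14, 2) = 14·13/2 = 91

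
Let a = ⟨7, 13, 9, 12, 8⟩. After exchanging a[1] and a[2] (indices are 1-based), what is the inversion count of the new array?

6

Positions 1 and 2 hold 7 and 13; after swapping, the array is [13, 7, 9, 12, 8].
Element-by-element contributions:
13 → 7, 9, 12, 8 → 4
7 → none → 0
9 → 8 → 1
12 → 8 → 1
8 → none → 0
Sum: 4 + 0 + 1 + 1 + 0 = 6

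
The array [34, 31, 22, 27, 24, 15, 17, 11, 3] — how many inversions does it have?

Out-of-order pairs: 33

For each element, count later entries that are smaller:
34 → 31, 22, 27, 24, 15, 17, 11, 3 → 8
31 → 22, 27, 24, 15, 17, 11, 3 → 7
22 → 15, 17, 11, 3 → 4
27 → 24, 15, 17, 11, 3 → 5
24 → 15, 17, 11, 3 → 4
15 → 11, 3 → 2
17 → 11, 3 → 2
11 → 3 → 1
3 → none → 0
Sum: 8 + 7 + 4 + 5 + 4 + 2 + 2 + 1 + 0 = 33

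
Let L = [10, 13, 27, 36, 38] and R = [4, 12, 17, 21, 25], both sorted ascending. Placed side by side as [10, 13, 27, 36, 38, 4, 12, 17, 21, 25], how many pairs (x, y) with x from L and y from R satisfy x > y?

18 cross-inversions

Take each right-half value and tally the left-half values above it:
r = 4: 10, 13, 27, 36, 38 → 5
r = 12: 13, 27, 36, 38 → 4
r = 17: 27, 36, 38 → 3
r = 21: 27, 36, 38 → 3
r = 25: 27, 36, 38 → 3
Cross-inversions: 5 + 4 + 3 + 3 + 3 = 18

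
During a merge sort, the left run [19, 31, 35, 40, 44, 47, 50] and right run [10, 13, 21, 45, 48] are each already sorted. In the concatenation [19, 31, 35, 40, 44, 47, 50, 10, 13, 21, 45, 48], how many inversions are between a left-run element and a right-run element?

23

Count, for every r in R, how many entries of L exceed r:
r = 10: 19, 31, 35, 40, 44, 47, 50 → 7
r = 13: 19, 31, 35, 40, 44, 47, 50 → 7
r = 21: 31, 35, 40, 44, 47, 50 → 6
r = 45: 47, 50 → 2
r = 48: 50 → 1
Cross-inversions: 7 + 7 + 6 + 2 + 1 = 23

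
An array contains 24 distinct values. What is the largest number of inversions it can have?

276

A reversed (strictly descending) arrangement makes every pair an inversion, giving C(24, 2) inversions.
C(24, 2) = 24·23/2 = 276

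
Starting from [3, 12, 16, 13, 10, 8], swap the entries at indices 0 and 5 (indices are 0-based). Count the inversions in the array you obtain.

9

Positions 0 and 5 hold 3 and 8; after swapping, the array is [8, 12, 16, 13, 10, 3].
Count, for each position, how many later elements it exceeds:
8: 1
12: 2
16: 3
13: 2
10: 1
3: 0
Sum: 1 + 2 + 3 + 2 + 1 + 0 = 9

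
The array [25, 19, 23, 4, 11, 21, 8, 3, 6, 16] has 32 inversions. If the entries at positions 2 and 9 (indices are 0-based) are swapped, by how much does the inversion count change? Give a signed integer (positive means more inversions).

-3

Positions 2 and 9 hold 23 and 16; after swapping, the array is [25, 19, 16, 4, 11, 21, 8, 3, 6, 23].
Count, for each position, how many later elements it exceeds:
25 → 19, 16, 4, 11, 21, 8, 3, 6, 23 → 9
19 → 16, 4, 11, 8, 3, 6 → 6
16 → 4, 11, 8, 3, 6 → 5
4 → 3 → 1
11 → 8, 3, 6 → 3
21 → 8, 3, 6 → 3
8 → 3, 6 → 2
3 → none → 0
6 → none → 0
23 → none → 0
Sum: 9 + 6 + 5 + 1 + 3 + 3 + 2 + 0 + 0 + 0 = 29
Change: 29 − 32 = -3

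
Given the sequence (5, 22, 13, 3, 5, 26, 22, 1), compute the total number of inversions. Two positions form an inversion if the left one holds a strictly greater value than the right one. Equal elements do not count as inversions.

14

Count, for each position, how many later elements it exceeds:
5 → 3, 1 → 2
22 → 13, 3, 5, 1 → 4
13 → 3, 5, 1 → 3
3 → 1 → 1
5 → 1 → 1
26 → 22, 1 → 2
22 → 1 → 1
1 → none → 0
Sum: 2 + 4 + 3 + 1 + 1 + 2 + 1 + 0 = 14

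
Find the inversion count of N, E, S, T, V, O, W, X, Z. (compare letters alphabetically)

4

For each element, count later entries that are smaller:
N → E → 1
E → none → 0
S → O → 1
T → O → 1
V → O → 1
O → none → 0
W → none → 0
X → none → 0
Z → none → 0
Sum: 1 + 0 + 1 + 1 + 1 + 0 + 0 + 0 + 0 = 4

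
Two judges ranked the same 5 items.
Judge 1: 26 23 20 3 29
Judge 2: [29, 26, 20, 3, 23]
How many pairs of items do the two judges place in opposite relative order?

Assign each item its position (1..5) in the first ordering, then rewrite the second ordering as that position sequence:
positions: 26→1, 23→2, 20→3, 3→4, 29→5
second ordering as positions: [5, 1, 3, 4, 2]
Discordant pairs = inversions in this position sequence.
5: 1, 3, 4, 2 → 4
1: 0
3: 2 → 1
4: 2 → 1
2: 0
Total: 4 + 0 + 1 + 1 + 0 = 6

There are 6 discordant pairs.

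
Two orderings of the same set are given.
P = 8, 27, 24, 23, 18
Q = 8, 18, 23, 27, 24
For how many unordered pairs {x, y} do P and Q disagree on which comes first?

5 disagreeing pairs

Assign each item its position (1..5) in the first ordering, then rewrite the second ordering as that position sequence:
positions: 8→1, 27→2, 24→3, 23→4, 18→5
second ordering as positions: [1, 5, 4, 2, 3]
Discordant pairs = inversions in this position sequence.
1: 0
5: 4, 2, 3 → 3
4: 2, 3 → 2
2: 0
3: 0
Total: 0 + 3 + 2 + 0 + 0 = 5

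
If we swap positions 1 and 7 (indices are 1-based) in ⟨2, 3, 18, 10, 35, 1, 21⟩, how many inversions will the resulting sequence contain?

14 inversions

Positions 1 and 7 hold 2 and 21; after swapping, the array is [21, 3, 18, 10, 35, 1, 2].
Count, for each position, how many later elements it exceeds:
21: 5
3: 2
18: 3
10: 2
35: 2
1: 0
2: 0
Sum: 5 + 2 + 3 + 2 + 2 + 0 + 0 = 14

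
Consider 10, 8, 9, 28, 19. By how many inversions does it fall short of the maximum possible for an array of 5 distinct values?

Maximum inversions for 5 distinct elements is C(5, 2) = 5·4/2 = 10.
Current inversions — for each element, count later smaller elements:
10: 2
8: 0
9: 0
28: 1
19: 0
Current total: 2 + 0 + 0 + 1 + 0 = 3
Shortfall: 10 − 3 = 7

7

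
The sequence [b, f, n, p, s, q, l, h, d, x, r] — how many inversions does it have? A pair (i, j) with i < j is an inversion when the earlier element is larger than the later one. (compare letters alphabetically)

Element-by-element contributions:
b → none → 0
f → d → 1
n → l, h, d → 3
p → l, h, d → 3
s → q, l, h, d, r → 5
q → l, h, d → 3
l → h, d → 2
h → d → 1
d → none → 0
x → r → 1
r → none → 0
Sum: 0 + 1 + 3 + 3 + 5 + 3 + 2 + 1 + 0 + 1 + 0 = 19

19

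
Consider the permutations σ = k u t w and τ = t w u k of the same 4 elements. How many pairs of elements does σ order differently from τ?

5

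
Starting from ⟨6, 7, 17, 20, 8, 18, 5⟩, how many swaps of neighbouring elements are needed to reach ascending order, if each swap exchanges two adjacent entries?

Each adjacent swap fixes exactly one inversion, so the minimum swap count equals the number of inversions.
Count inversions — for each element, later elements that are smaller:
6: 5 → 1
7: 5 → 1
17: 8, 5 → 2
20: 8, 18, 5 → 3
8: 5 → 1
18: 5 → 1
5: none → 0
Total inversions: 1 + 1 + 2 + 3 + 1 + 1 + 0 = 9

Swaps: 9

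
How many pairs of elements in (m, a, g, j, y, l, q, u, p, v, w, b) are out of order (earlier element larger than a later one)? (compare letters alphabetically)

There are 22 inversions.

Count, for each position, how many later elements it exceeds:
m: 5
a: 0
g: 1
j: 1
y: 7
l: 1
q: 2
u: 2
p: 1
v: 1
w: 1
b: 0
Sum: 5 + 0 + 1 + 1 + 7 + 1 + 2 + 2 + 1 + 1 + 1 + 0 = 22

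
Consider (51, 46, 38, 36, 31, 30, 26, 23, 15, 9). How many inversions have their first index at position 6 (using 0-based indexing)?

3

The element at index 6 is 26.
Elements after it: 23, 15, 9
Those smaller than 26: 23, 15, 9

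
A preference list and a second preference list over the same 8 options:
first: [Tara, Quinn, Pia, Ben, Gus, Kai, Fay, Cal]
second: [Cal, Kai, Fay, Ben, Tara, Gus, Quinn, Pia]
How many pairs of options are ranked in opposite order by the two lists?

Assign each item its position (1..8) in the first ordering, then rewrite the second ordering as that position sequence:
positions: Tara→1, Quinn→2, Pia→3, Ben→4, Gus→5, Kai→6, Fay→7, Cal→8
second ordering as positions: [8, 6, 7, 4, 1, 5, 2, 3]
Discordant pairs = inversions in this position sequence.
8: 6, 7, 4, 1, 5, 2, 3 → 7
6: 4, 1, 5, 2, 3 → 5
7: 4, 1, 5, 2, 3 → 5
4: 1, 2, 3 → 3
1: 0
5: 2, 3 → 2
2: 0
3: 0
Total: 7 + 5 + 5 + 3 + 0 + 2 + 0 + 0 = 22

22 pairs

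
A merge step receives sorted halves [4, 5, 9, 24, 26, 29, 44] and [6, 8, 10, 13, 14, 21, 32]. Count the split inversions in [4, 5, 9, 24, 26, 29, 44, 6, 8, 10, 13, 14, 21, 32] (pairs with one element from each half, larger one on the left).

Count, for every r in R, how many entries of L exceed r:
r = 6: 9, 24, 26, 29, 44 → 5
r = 8: 9, 24, 26, 29, 44 → 5
r = 10: 24, 26, 29, 44 → 4
r = 13: 24, 26, 29, 44 → 4
r = 14: 24, 26, 29, 44 → 4
r = 21: 24, 26, 29, 44 → 4
r = 32: 44 → 1
Cross-inversions: 5 + 5 + 4 + 4 + 4 + 4 + 1 = 27

27 split inversions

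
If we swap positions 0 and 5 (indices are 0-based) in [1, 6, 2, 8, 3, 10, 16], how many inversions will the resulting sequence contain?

Positions 0 and 5 hold 1 and 10; after swapping, the array is [10, 6, 2, 8, 3, 1, 16].
Count, for each position, how many later elements it exceeds:
10 → 6, 2, 8, 3, 1 → 5
6 → 2, 3, 1 → 3
2 → 1 → 1
8 → 3, 1 → 2
3 → 1 → 1
1 → none → 0
16 → none → 0
Sum: 5 + 3 + 1 + 2 + 1 + 0 + 0 = 12

12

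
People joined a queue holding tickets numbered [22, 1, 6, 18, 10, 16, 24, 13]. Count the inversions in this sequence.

11 inversions

Sweep left to right; for each value list the smaller values that follow it:
22 → 1, 6, 18, 10, 16, 13 → 6
1 → none → 0
6 → none → 0
18 → 10, 16, 13 → 3
10 → none → 0
16 → 13 → 1
24 → 13 → 1
13 → none → 0
Sum: 6 + 0 + 0 + 3 + 0 + 1 + 1 + 0 = 11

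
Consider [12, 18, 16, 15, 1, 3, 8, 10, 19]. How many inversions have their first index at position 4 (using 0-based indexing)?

The element at index 4 is 1.
Elements after it: 3, 8, 10, 19
None of them are smaller than 1.

0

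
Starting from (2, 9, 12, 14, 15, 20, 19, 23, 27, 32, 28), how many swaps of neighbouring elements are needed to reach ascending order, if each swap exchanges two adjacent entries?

There are 2 adjacent swaps.

Each adjacent swap fixes exactly one inversion, so the minimum swap count equals the number of inversions.
Count inversions — for each element, later elements that are smaller:
2: none → 0
9: none → 0
12: none → 0
14: none → 0
15: none → 0
20: 19 → 1
19: none → 0
23: none → 0
27: none → 0
32: 28 → 1
28: none → 0
Total inversions: 0 + 0 + 0 + 0 + 0 + 1 + 0 + 0 + 0 + 1 + 0 = 2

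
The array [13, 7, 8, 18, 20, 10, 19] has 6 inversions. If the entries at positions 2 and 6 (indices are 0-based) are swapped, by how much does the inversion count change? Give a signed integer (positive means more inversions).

+5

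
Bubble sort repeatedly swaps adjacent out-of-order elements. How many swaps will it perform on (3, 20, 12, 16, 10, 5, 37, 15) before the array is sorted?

The minimum number of adjacent swaps to sort an array equals its inversion count, since every such swap removes exactly one inversion.
Count inversions — for each element, later elements that are smaller:
3: none → 0
20: 12, 16, 10, 5, 15 → 5
12: 10, 5 → 2
16: 10, 5, 15 → 3
10: 5 → 1
5: none → 0
37: 15 → 1
15: none → 0
Total inversions: 0 + 5 + 2 + 3 + 1 + 0 + 1 + 0 = 12

12 adjacent swaps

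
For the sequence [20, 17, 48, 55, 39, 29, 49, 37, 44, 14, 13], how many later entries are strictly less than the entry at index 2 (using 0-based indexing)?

The element at index 2 is 48.
Elements after it: 55, 39, 29, 49, 37, 44, 14, 13
Those smaller than 48: 39, 29, 37, 44, 14, 13

6 such elements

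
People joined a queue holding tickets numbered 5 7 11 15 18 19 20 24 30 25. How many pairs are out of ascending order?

There is 1 inversion.

Element-by-element contributions:
5 → none → 0
7 → none → 0
11 → none → 0
15 → none → 0
18 → none → 0
19 → none → 0
20 → none → 0
24 → none → 0
30 → 25 → 1
25 → none → 0
Sum: 0 + 0 + 0 + 0 + 0 + 0 + 0 + 0 + 1 + 0 = 1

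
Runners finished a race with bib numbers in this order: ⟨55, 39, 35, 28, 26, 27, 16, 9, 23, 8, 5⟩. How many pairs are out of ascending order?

52

Element-by-element contributions:
55: 10
39: 9
35: 8
28: 7
26: 5
27: 5
16: 3
9: 2
23: 2
8: 1
5: 0
Sum: 10 + 9 + 8 + 7 + 5 + 5 + 3 + 2 + 2 + 1 + 0 = 52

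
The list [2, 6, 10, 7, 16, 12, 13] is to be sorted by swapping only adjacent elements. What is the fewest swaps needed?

Each adjacent swap fixes exactly one inversion, so the minimum swap count equals the number of inversions.
Count inversions — for each element, later elements that are smaller:
2: none → 0
6: none → 0
10: 7 → 1
7: none → 0
16: 12, 13 → 2
12: none → 0
13: none → 0
Total inversions: 0 + 0 + 1 + 0 + 2 + 0 + 0 = 3

3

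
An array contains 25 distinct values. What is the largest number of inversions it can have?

Inversions: 300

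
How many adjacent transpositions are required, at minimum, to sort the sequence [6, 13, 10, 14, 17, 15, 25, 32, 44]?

2 swaps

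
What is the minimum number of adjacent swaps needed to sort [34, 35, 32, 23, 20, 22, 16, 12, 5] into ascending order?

Minimum adjacent swaps = number of inversions (each swap of adjacent out-of-order elements removes one inversion and no swap can remove more).
Count inversions — for each element, later elements that are smaller:
34: 32, 23, 20, 22, 16, 12, 5 → 7
35: 32, 23, 20, 22, 16, 12, 5 → 7
32: 23, 20, 22, 16, 12, 5 → 6
23: 20, 22, 16, 12, 5 → 5
20: 16, 12, 5 → 3
22: 16, 12, 5 → 3
16: 12, 5 → 2
12: 5 → 1
5: none → 0
Total inversions: 7 + 7 + 6 + 5 + 3 + 3 + 2 + 1 + 0 = 34

34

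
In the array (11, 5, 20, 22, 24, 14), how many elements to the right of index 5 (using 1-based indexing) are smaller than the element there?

The element at index 5 is 24.
Elements after it: 14
Those smaller than 24: 14

1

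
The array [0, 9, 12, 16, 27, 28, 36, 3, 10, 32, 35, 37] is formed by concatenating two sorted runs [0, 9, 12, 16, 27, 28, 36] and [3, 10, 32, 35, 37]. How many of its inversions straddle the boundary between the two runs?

13

Take each right-half value and tally the left-half values above it:
r = 3: 9, 12, 16, 27, 28, 36 → 6
r = 10: 12, 16, 27, 28, 36 → 5
r = 32: 36 → 1
r = 35: 36 → 1
r = 37: none → 0
Cross-inversions: 6 + 5 + 1 + 1 + 0 = 13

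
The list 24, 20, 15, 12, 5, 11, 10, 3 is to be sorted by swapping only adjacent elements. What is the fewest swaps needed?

26 adjacent swaps

Each adjacent swap fixes exactly one inversion, so the minimum swap count equals the number of inversions.
Count inversions — for each element, later elements that are smaller:
24: 20, 15, 12, 5, 11, 10, 3 → 7
20: 15, 12, 5, 11, 10, 3 → 6
15: 12, 5, 11, 10, 3 → 5
12: 5, 11, 10, 3 → 4
5: 3 → 1
11: 10, 3 → 2
10: 3 → 1
3: none → 0
Total inversions: 7 + 6 + 5 + 4 + 1 + 2 + 1 + 0 = 26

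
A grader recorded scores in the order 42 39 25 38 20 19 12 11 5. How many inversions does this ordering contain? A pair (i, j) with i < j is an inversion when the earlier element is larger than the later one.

35

Element-by-element contributions:
42: 8
39: 7
25: 5
38: 5
20: 4
19: 3
12: 2
11: 1
5: 0
Sum: 8 + 7 + 5 + 5 + 4 + 3 + 2 + 1 + 0 = 35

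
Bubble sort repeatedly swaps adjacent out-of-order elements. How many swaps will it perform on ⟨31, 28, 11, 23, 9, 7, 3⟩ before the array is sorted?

20

The minimum number of adjacent swaps to sort an array equals its inversion count, since every such swap removes exactly one inversion.
Count inversions — for each element, later elements that are smaller:
31: 28, 11, 23, 9, 7, 3 → 6
28: 11, 23, 9, 7, 3 → 5
11: 9, 7, 3 → 3
23: 9, 7, 3 → 3
9: 7, 3 → 2
7: 3 → 1
3: none → 0
Total inversions: 6 + 5 + 3 + 3 + 2 + 1 + 0 = 20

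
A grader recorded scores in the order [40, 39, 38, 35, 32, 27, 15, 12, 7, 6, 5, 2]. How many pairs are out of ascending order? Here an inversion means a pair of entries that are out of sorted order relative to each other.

Element-by-element contributions:
40 → 39, 38, 35, 32, 27, 15, 12, 7, 6, 5, 2 → 11
39 → 38, 35, 32, 27, 15, 12, 7, 6, 5, 2 → 10
38 → 35, 32, 27, 15, 12, 7, 6, 5, 2 → 9
35 → 32, 27, 15, 12, 7, 6, 5, 2 → 8
32 → 27, 15, 12, 7, 6, 5, 2 → 7
27 → 15, 12, 7, 6, 5, 2 → 6
15 → 12, 7, 6, 5, 2 → 5
12 → 7, 6, 5, 2 → 4
7 → 6, 5, 2 → 3
6 → 5, 2 → 2
5 → 2 → 1
2 → none → 0
Sum: 11 + 10 + 9 + 8 + 7 + 6 + 5 + 4 + 3 + 2 + 1 + 0 = 66

66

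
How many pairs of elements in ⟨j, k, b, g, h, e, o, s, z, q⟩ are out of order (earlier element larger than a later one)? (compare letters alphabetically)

Count, for each position, how many later elements it exceeds:
j → b, g, h, e → 4
k → b, g, h, e → 4
b → none → 0
g → e → 1
h → e → 1
e → none → 0
o → none → 0
s → q → 1
z → q → 1
q → none → 0
Sum: 4 + 4 + 0 + 1 + 1 + 0 + 0 + 1 + 1 + 0 = 12

12 inversions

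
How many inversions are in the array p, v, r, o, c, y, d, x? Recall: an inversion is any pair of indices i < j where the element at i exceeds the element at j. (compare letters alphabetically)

14 inversions

Count, for each position, how many later elements it exceeds:
p: 3
v: 4
r: 3
o: 2
c: 0
y: 2
d: 0
x: 0
Sum: 3 + 4 + 3 + 2 + 0 + 2 + 0 + 0 = 14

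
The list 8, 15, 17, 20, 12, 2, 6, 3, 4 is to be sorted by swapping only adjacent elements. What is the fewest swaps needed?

The minimum number of adjacent swaps to sort an array equals its inversion count, since every such swap removes exactly one inversion.
Count inversions — for each element, later elements that are smaller:
8: 2, 6, 3, 4 → 4
15: 12, 2, 6, 3, 4 → 5
17: 12, 2, 6, 3, 4 → 5
20: 12, 2, 6, 3, 4 → 5
12: 2, 6, 3, 4 → 4
2: none → 0
6: 3, 4 → 2
3: none → 0
4: none → 0
Total inversions: 4 + 5 + 5 + 5 + 4 + 0 + 2 + 0 + 0 = 25

Adjacent swaps: 25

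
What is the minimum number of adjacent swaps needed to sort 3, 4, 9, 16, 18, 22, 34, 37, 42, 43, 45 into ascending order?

The minimum number of adjacent swaps to sort an array equals its inversion count, since every such swap removes exactly one inversion.
Count inversions — for each element, later elements that are smaller:
3: none → 0
4: none → 0
9: none → 0
16: none → 0
18: none → 0
22: none → 0
34: none → 0
37: none → 0
42: none → 0
43: none → 0
45: none → 0
Total inversions: 0 + 0 + 0 + 0 + 0 + 0 + 0 + 0 + 0 + 0 + 0 = 0

0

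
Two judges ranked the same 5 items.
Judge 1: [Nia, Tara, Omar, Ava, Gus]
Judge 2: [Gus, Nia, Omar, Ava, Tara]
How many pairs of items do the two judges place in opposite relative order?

Discordant pairs: 6

Assign each item its position (1..5) in the first ordering, then rewrite the second ordering as that position sequence:
positions: Nia→1, Tara→2, Omar→3, Ava→4, Gus→5
second ordering as positions: [5, 1, 3, 4, 2]
Discordant pairs = inversions in this position sequence.
5: 1, 3, 4, 2 → 4
1: 0
3: 2 → 1
4: 2 → 1
2: 0
Total: 4 + 0 + 1 + 1 + 0 = 6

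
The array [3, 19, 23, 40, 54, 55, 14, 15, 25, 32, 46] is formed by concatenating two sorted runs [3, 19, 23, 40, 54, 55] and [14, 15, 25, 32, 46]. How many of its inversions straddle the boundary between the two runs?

18

For each element r of the right run, count left-run elements greater than r:
r = 14: 19, 23, 40, 54, 55 → 5
r = 15: 19, 23, 40, 54, 55 → 5
r = 25: 40, 54, 55 → 3
r = 32: 40, 54, 55 → 3
r = 46: 54, 55 → 2
Cross-inversions: 5 + 5 + 3 + 3 + 2 = 18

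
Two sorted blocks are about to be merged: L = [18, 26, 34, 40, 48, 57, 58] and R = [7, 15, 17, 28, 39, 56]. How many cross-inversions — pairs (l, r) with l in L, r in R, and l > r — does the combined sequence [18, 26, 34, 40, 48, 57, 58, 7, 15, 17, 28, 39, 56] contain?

Take each right-half value and tally the left-half values above it:
r = 7: 18, 26, 34, 40, 48, 57, 58 → 7
r = 15: 18, 26, 34, 40, 48, 57, 58 → 7
r = 17: 18, 26, 34, 40, 48, 57, 58 → 7
r = 28: 34, 40, 48, 57, 58 → 5
r = 39: 40, 48, 57, 58 → 4
r = 56: 57, 58 → 2
Cross-inversions: 7 + 7 + 7 + 5 + 4 + 2 = 32

32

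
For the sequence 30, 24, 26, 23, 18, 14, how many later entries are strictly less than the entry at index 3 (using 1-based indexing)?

3 such elements

The element at index 3 is 26.
Elements after it: 23, 18, 14
Those smaller than 26: 23, 18, 14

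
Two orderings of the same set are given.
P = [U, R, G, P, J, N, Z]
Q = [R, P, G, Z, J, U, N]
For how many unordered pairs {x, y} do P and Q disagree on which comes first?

8

Assign each item its position (1..7) in the first ordering, then rewrite the second ordering as that position sequence:
positions: U→1, R→2, G→3, P→4, J→5, N→6, Z→7
second ordering as positions: [2, 4, 3, 7, 5, 1, 6]
Discordant pairs = inversions in this position sequence.
2: 1 → 1
4: 3, 1 → 2
3: 1 → 1
7: 5, 1, 6 → 3
5: 1 → 1
1: 0
6: 0
Total: 1 + 2 + 1 + 3 + 1 + 0 + 0 = 8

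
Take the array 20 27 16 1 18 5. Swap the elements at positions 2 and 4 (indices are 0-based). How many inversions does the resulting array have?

Positions 2 and 4 hold 16 and 18; after swapping, the array is [20, 27, 18, 1, 16, 5].
Sweep left to right; for each value list the smaller values that follow it:
20: 4
27: 4
18: 3
1: 0
16: 1
5: 0
Sum: 4 + 4 + 3 + 0 + 1 + 0 = 12

12 inversions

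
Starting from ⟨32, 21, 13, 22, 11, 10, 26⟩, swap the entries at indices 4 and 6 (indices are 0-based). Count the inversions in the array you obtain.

15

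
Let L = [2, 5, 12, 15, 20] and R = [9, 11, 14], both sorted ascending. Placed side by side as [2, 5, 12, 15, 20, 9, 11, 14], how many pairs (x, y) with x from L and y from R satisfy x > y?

8 cross-inversions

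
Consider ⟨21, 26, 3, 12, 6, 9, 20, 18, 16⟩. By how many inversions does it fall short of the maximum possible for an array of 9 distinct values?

17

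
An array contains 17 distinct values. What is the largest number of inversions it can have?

There are 136 inversions.

A reversed (strictly descending) arrangement makes every pair an inversion, giving C(17, 2) inversions.
C(17, 2) = 17·16/2 = 136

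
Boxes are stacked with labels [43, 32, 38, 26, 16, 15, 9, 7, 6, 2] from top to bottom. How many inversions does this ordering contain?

Sweep left to right; for each value list the smaller values that follow it:
43: 9
32: 7
38: 7
26: 6
16: 5
15: 4
9: 3
7: 2
6: 1
2: 0
Sum: 9 + 7 + 7 + 6 + 5 + 4 + 3 + 2 + 1 + 0 = 44

Out-of-order pairs: 44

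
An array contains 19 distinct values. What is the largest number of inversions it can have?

A reversed (strictly descending) arrangement makes every pair an inversion, giving C(19, 2) inversions.
C(19, 2) = 19·18/2 = 171

Inversions: 171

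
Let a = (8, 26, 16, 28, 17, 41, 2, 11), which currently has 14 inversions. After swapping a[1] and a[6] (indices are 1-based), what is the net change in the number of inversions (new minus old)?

Positions 1 and 6 hold 8 and 41; after swapping, the array is [41, 26, 16, 28, 17, 8, 2, 11].
Element-by-element contributions:
41 → 26, 16, 28, 17, 8, 2, 11 → 7
26 → 16, 17, 8, 2, 11 → 5
16 → 8, 2, 11 → 3
28 → 17, 8, 2, 11 → 4
17 → 8, 2, 11 → 3
8 → 2 → 1
2 → none → 0
11 → none → 0
Sum: 7 + 5 + 3 + 4 + 3 + 1 + 0 + 0 = 23
Change: 23 − 14 = +9

+9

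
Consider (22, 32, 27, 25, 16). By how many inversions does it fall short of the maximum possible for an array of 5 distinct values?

Maximum inversions for 5 distinct elements is C(5, 2) = 5·4/2 = 10.
Current inversions — for each element, count later smaller elements:
22: 1
32: 3
27: 2
25: 1
16: 0
Current total: 1 + 3 + 2 + 1 + 0 = 7
Shortfall: 10 − 7 = 3

3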